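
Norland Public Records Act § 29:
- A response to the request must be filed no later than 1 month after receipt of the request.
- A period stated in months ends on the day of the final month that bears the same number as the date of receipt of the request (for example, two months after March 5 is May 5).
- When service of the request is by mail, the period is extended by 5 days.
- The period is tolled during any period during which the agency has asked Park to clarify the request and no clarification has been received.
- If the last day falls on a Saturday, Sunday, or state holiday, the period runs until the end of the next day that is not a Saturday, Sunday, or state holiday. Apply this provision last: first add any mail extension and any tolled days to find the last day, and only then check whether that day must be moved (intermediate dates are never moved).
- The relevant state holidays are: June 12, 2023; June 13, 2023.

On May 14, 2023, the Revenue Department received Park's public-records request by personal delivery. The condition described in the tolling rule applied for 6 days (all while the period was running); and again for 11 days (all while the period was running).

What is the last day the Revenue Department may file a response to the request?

July 3, 2023

1 month after May 14, 2023 is June 14, 2023.
Service was not by mail, so no mail extension applies.
Tolling adds 6 days: June 14, 2023 + 6 days = June 20, 2023.
Tolling adds 11 days: June 20, 2023 + 11 days = July 1, 2023.
July 1, 2023 is Saturday; July 2, 2023 is Sunday. The next qualifying day is July 3, 2023.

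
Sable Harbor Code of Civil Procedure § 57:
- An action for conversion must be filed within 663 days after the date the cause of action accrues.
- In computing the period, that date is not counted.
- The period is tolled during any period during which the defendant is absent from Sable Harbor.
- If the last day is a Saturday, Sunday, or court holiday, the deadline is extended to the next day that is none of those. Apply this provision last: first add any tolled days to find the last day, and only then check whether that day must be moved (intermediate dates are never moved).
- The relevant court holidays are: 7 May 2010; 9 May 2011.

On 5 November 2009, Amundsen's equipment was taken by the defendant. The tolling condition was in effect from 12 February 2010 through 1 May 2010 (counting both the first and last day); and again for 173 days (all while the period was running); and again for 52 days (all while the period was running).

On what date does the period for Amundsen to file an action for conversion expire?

June 29, 2012

663 days after 5 November 2009 is August 30, 2011.
From February 12, 2010 through May 1, 2010 inclusive is 79 days; tolling adds 79 days: August 30, 2011 + 79 days = November 17, 2011.
Tolling adds 173 days: November 17, 2011 + 173 days = May 8, 2012.
Tolling adds 52 days: May 8, 2012 + 52 days = June 29, 2012.
June 29, 2012 is a Friday and not a court holiday, so no extension applies.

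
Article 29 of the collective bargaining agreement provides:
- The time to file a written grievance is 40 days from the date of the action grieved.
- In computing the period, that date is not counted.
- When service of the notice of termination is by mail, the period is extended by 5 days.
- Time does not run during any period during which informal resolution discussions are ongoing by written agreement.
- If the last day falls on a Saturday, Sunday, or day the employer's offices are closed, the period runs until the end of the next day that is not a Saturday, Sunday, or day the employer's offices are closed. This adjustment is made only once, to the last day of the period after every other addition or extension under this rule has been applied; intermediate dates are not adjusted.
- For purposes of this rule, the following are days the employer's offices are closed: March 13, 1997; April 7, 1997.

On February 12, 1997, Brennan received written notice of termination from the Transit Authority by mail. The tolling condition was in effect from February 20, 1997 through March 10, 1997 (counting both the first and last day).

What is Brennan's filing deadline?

April 17, 1997

40 days after February 12, 1997 is March 24, 1997.
Service was by mail, adding 5 days: March 24, 1997 + 5 days = March 29, 1997.
From February 20, 1997 through March 10, 1997 inclusive is 19 days; tolling adds 19 days: March 29, 1997 + 19 days = April 17, 1997.
April 17, 1997 is a Thursday and not a day the employer's offices are closed, so no extension applies.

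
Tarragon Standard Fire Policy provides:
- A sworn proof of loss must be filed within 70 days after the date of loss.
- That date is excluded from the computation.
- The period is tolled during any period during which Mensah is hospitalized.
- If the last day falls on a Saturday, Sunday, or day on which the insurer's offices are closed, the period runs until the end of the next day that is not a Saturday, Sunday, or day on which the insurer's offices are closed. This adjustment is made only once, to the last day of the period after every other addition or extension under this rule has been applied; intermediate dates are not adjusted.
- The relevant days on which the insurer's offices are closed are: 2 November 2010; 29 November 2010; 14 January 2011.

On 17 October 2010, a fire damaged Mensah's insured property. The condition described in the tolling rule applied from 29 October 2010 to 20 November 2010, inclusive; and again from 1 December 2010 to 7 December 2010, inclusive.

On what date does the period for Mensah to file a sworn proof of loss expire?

January 25, 2011

70 days after 17 October 2010 is December 26, 2010.
From October 29, 2010 through November 20, 2010 inclusive is 23 days; tolling adds 23 days: December 26, 2010 + 23 days = January 18, 2011.
From December 1, 2010 through December 7, 2010 inclusive is 7 days; tolling adds 7 days: January 18, 2011 + 7 days = January 25, 2011.
January 25, 2011 is a Tuesday and not a day on which the insurer's offices are closed, so no extension applies.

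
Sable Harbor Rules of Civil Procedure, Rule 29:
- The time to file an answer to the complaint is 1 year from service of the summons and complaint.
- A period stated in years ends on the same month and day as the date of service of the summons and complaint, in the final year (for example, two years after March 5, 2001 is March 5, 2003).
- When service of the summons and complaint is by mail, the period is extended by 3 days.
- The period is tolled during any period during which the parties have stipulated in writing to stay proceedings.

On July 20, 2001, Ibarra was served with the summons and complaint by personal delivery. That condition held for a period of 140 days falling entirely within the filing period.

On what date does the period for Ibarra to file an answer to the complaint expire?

December 7, 2002

1 year after July 20, 2001 is July 20, 2002.
Service was not by mail, so no mail extension applies.
Tolling adds 140 days: July 20, 2002 + 140 days = December 7, 2002.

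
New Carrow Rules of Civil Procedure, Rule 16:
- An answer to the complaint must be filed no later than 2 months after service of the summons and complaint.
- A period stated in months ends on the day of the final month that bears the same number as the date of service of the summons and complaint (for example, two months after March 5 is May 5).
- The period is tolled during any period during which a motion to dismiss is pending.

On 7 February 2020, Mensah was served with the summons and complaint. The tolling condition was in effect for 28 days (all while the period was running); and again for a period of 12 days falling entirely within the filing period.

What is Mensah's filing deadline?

2 months after 7 February 2020 is April 7, 2020.
Tolling adds 28 days: April 7, 2020 + 28 days = May 5, 2020.
Tolling adds 12 days: May 5, 2020 + 12 days = May 17, 2020.

May 17, 2020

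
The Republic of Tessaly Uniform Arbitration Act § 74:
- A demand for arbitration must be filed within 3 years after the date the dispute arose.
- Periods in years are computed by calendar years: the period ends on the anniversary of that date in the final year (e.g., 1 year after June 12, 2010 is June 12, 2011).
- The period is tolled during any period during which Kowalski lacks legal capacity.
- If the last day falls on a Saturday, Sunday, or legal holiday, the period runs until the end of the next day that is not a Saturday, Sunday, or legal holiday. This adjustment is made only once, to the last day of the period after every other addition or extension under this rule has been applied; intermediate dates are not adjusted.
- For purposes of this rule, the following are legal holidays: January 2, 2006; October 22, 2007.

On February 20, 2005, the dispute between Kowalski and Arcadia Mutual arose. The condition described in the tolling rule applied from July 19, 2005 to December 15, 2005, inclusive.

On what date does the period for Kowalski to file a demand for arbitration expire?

3 years after February 20, 2005 is February 20, 2008.
From July 19, 2005 through December 15, 2005 inclusive is 150 days; tolling adds 150 days: February 20, 2008 + 150 days = July 19, 2008.
July 19, 2008 is Saturday; July 20, 2008 is Sunday. The next qualifying day is July 21, 2008.

July 21, 2008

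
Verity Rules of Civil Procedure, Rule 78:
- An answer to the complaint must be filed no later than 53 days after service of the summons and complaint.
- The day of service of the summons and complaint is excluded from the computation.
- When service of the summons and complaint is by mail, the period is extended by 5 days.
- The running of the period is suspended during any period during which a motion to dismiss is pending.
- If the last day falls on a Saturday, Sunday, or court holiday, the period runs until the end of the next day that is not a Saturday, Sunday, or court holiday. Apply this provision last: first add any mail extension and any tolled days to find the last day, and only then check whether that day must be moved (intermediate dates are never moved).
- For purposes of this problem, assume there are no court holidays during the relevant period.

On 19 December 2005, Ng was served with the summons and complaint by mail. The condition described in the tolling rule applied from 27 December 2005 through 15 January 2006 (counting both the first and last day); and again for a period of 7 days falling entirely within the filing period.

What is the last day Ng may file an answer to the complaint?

March 14, 2006

53 days after 19 December 2005 is February 10, 2006.
Service was by mail, adding 5 days: February 10, 2006 + 5 days = February 15, 2006.
From December 27, 2005 through January 15, 2006 inclusive is 20 days; tolling adds 20 days: February 15, 2006 + 20 days = March 7, 2006.
Tolling adds 7 days: March 7, 2006 + 7 days = March 14, 2006.
March 14, 2006 is a Tuesday and not a court holiday, so no extension applies.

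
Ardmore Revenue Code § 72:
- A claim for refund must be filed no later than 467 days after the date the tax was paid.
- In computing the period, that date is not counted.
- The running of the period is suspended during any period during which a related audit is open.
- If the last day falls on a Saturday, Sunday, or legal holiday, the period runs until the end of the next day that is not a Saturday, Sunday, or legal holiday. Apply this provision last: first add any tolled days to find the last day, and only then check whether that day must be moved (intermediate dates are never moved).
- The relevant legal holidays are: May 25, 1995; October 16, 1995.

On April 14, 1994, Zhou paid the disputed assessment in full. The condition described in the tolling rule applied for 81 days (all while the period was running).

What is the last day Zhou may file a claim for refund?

October 17, 1995

467 days after April 14, 1994 is July 25, 1995.
Tolling adds 81 days: July 25, 1995 + 81 days = October 14, 1995.
October 14, 1995 is Saturday; October 15, 1995 is Sunday; October 16, 1995 is a listed holiday. The next qualifying day is October 17, 1995.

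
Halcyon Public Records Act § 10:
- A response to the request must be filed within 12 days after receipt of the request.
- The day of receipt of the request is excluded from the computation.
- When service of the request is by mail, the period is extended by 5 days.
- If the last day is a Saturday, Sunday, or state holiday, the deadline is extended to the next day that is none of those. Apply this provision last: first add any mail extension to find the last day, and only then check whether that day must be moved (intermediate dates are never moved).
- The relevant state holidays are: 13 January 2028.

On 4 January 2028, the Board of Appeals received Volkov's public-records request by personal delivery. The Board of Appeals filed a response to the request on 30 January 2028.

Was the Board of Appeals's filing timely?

No

12 days after 4 January 2028 is January 16, 2028.
Service was not by mail, so no mail extension applies.
January 16, 2028 is Sunday. The next qualifying day is January 17, 2028.
The deadline is January 17, 2028; the filing on January 30, 2028 is after that date.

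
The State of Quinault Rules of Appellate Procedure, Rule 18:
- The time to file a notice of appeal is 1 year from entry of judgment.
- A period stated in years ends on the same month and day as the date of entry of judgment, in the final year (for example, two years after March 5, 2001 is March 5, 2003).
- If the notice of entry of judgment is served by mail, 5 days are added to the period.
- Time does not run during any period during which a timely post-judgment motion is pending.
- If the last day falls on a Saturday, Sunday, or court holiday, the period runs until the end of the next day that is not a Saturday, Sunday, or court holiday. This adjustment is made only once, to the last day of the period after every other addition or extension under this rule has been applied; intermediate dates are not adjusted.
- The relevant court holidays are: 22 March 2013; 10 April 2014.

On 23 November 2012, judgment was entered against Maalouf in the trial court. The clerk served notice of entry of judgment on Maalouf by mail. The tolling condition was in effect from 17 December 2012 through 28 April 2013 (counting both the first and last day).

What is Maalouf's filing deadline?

April 11, 2014

1 year after 23 November 2012 is November 23, 2013.
Service was by mail, adding 5 days: November 23, 2013 + 5 days = November 28, 2013.
From December 17, 2012 through April 28, 2013 inclusive is 133 days; tolling adds 133 days: November 28, 2013 + 133 days = April 10, 2014.
April 10, 2014 is a listed holiday. The next qualifying day is April 11, 2014.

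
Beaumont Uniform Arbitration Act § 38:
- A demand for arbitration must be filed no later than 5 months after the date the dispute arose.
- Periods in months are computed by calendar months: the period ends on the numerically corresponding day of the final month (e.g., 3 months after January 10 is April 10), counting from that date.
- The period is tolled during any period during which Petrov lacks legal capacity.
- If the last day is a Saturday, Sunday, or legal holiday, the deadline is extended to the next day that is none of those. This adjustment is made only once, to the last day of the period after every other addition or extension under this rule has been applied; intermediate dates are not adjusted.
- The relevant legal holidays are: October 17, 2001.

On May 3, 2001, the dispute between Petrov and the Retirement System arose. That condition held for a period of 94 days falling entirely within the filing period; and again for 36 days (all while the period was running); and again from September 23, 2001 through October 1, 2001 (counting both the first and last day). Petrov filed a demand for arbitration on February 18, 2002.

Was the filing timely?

5 months after May 3, 2001 is October 3, 2001.
Tolling adds 94 days: October 3, 2001 + 94 days = January 5, 2002.
Tolling adds 36 days: January 5, 2002 + 36 days = February 10, 2002.
From September 23, 2001 through October 1, 2001 inclusive is 9 days; tolling adds 9 days: February 10, 2002 + 9 days = February 19, 2002.
February 19, 2002 is a Tuesday and not a legal holiday, so no extension applies.
The deadline is February 19, 2002; the filing on February 18, 2002 is on or before that date.

Yes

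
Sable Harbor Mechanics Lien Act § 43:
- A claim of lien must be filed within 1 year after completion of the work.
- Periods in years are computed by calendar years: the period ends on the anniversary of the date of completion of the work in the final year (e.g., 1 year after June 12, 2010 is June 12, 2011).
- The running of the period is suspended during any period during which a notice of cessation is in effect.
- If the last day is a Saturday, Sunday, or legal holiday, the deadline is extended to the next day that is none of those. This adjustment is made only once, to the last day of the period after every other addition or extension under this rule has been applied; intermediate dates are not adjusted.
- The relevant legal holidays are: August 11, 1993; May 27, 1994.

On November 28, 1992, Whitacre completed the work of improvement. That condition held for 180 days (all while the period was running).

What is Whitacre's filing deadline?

May 30, 1994

1 year after November 28, 1992 is November 28, 1993.
Tolling adds 180 days: November 28, 1993 + 180 days = May 27, 1994.
May 27, 1994 is a listed holiday; May 28, 1994 is Saturday; May 29, 1994 is Sunday. The next qualifying day is May 30, 1994.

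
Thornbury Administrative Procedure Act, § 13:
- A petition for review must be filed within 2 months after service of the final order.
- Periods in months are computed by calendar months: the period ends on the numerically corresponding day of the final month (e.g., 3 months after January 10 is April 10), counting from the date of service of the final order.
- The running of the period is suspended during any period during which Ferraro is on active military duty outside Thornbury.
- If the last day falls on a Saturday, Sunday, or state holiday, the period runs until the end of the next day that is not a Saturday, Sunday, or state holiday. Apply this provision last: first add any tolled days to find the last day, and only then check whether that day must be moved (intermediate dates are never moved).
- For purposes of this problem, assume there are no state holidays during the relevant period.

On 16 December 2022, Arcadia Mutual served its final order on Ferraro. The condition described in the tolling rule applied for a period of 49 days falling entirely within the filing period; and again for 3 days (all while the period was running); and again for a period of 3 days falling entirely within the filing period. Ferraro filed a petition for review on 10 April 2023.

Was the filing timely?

2 months after 16 December 2022 is February 16, 2023.
Tolling adds 49 days: February 16, 2023 + 49 days = April 6, 2023.
Tolling adds 3 days: April 6, 2023 + 3 days = April 9, 2023.
Tolling adds 3 days: April 9, 2023 + 3 days = April 12, 2023.
April 12, 2023 is a Wednesday and not a state holiday, so no extension applies.
The deadline is April 12, 2023; the filing on April 10, 2023 is on or before that date.

Yes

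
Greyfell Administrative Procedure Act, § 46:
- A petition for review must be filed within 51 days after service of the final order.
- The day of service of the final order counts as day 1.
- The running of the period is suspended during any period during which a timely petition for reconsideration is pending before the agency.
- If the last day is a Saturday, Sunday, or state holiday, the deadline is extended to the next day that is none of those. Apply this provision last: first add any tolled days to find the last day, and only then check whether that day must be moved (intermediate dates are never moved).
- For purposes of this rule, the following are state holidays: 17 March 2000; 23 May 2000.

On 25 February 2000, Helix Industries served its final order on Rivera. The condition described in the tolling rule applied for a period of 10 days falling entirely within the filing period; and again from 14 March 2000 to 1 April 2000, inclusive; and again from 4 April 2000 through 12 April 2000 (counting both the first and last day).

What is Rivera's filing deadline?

May 24, 2000

Counting 25 February 2000 as day 1, day 51 is April 15, 2000.
Tolling adds 10 days: April 15, 2000 + 10 days = April 25, 2000.
From March 14, 2000 through April 1, 2000 inclusive is 19 days; tolling adds 19 days: April 25, 2000 + 19 days = May 14, 2000.
From April 4, 2000 through April 12, 2000 inclusive is 9 days; tolling adds 9 days: May 14, 2000 + 9 days = May 23, 2000.
May 23, 2000 is a listed holiday. The next qualifying day is May 24, 2000.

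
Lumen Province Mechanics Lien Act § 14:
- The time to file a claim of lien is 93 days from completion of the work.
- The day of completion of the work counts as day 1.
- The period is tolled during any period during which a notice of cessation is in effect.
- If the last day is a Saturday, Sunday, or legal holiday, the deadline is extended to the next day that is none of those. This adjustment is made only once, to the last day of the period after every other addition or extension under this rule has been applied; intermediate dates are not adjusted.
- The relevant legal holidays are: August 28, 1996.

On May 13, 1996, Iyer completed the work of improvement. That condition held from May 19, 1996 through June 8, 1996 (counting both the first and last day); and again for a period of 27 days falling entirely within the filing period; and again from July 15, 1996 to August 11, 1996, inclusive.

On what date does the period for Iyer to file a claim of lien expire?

October 28, 1996

Counting May 13, 1996 as day 1, day 93 is August 13, 1996.
From May 19, 1996 through June 8, 1996 inclusive is 21 days; tolling adds 21 days: August 13, 1996 + 21 days = September 3, 1996.
Tolling adds 27 days: September 3, 1996 + 27 days = September 30, 1996.
From July 15, 1996 through August 11, 1996 inclusive is 28 days; tolling adds 28 days: September 30, 1996 + 28 days = October 28, 1996.
October 28, 1996 is a Monday and not a legal holiday, so no extension applies.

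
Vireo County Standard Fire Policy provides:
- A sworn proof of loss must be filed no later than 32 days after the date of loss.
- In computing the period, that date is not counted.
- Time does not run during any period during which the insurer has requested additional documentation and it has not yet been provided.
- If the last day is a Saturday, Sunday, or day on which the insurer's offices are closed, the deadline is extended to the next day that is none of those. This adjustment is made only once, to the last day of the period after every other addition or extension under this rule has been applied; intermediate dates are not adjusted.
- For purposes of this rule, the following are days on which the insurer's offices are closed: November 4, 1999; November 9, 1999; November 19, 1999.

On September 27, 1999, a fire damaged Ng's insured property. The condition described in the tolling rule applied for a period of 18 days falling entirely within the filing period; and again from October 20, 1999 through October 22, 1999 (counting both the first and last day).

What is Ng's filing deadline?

32 days after September 27, 1999 is October 29, 1999.
Tolling adds 18 days: October 29, 1999 + 18 days = November 16, 1999.
From October 20, 1999 through October 22, 1999 inclusive is 3 days; tolling adds 3 days: November 16, 1999 + 3 days = November 19, 1999.
November 19, 1999 is a listed holiday; November 20, 1999 is Saturday; November 21, 1999 is Sunday. The next qualifying day is November 22, 1999.

November 22, 1999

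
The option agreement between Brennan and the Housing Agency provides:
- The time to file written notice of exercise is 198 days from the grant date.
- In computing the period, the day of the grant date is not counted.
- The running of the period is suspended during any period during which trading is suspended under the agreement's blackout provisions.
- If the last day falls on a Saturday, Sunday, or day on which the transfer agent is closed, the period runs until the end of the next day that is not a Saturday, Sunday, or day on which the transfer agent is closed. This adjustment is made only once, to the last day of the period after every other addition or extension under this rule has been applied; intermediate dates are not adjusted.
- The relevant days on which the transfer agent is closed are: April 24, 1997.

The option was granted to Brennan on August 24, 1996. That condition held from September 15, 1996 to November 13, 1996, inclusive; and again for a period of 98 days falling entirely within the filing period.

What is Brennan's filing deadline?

August 15, 1997

198 days after August 24, 1996 is March 10, 1997.
From September 15, 1996 through November 13, 1996 inclusive is 60 days; tolling adds 60 days: March 10, 1997 + 60 days = May 9, 1997.
Tolling adds 98 days: May 9, 1997 + 98 days = August 15, 1997.
August 15, 1997 is a Friday and not a day on which the transfer agent is closed, so no extension applies.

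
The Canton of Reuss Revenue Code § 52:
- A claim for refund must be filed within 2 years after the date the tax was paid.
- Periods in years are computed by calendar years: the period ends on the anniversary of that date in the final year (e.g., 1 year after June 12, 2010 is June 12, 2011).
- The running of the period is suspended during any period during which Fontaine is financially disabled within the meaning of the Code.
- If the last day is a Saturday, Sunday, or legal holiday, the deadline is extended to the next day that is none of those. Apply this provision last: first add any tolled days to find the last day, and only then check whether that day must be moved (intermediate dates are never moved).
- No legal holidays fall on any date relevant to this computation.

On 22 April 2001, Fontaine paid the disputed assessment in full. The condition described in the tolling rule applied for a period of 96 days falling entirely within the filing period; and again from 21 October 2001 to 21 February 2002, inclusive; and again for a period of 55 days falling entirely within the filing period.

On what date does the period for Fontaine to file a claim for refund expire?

2 years after 22 April 2001 is April 22, 2003.
Tolling adds 96 days: April 22, 2003 + 96 days = July 27, 2003.
From October 21, 2001 through February 21, 2002 inclusive is 124 days; tolling adds 124 days: July 27, 2003 + 124 days = November 28, 2003.
Tolling adds 55 days: November 28, 2003 + 55 days = January 22, 2004.
January 22, 2004 is a Thursday and not a legal holiday, so no extension applies.

January 22, 2004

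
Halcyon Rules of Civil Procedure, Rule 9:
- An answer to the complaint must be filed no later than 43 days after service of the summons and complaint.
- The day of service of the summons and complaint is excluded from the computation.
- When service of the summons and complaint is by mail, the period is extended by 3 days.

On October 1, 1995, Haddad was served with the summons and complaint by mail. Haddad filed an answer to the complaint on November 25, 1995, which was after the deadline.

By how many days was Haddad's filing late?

43 days after October 1, 1995 is November 13, 1995.
Service was by mail, adding 3 days: November 13, 1995 + 3 days = November 16, 1995.
The deadline is November 16, 1995; from November 16, 1995 to November 25, 1995 is 9 days.

9 days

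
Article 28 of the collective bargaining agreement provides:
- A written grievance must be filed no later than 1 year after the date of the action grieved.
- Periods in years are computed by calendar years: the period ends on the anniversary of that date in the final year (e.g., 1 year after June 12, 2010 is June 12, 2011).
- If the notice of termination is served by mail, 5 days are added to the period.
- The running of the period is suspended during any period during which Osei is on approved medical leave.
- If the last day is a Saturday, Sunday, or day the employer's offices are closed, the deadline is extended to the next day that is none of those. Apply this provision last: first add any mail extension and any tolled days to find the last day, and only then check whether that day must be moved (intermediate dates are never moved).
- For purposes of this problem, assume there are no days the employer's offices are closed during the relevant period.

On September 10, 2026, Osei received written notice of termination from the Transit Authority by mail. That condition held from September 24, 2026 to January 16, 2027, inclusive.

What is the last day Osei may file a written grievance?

January 10, 2028

1 year after September 10, 2026 is September 10, 2027.
Service was by mail, adding 5 days: September 10, 2027 + 5 days = September 15, 2027.
From September 24, 2026 through January 16, 2027 inclusive is 115 days; tolling adds 115 days: September 15, 2027 + 115 days = January 8, 2028.
January 8, 2028 is Saturday; January 9, 2028 is Sunday. The next qualifying day is January 10, 2028.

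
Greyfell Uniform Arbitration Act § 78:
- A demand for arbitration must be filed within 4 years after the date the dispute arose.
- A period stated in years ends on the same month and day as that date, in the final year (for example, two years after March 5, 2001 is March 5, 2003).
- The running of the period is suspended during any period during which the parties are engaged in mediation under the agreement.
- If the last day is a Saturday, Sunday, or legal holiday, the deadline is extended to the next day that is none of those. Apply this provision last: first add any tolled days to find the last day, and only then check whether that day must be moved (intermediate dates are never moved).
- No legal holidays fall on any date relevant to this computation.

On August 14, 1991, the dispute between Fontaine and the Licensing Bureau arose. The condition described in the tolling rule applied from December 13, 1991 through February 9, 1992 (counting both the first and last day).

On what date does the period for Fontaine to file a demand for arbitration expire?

October 12, 1995

4 years after August 14, 1991 is August 14, 1995.
From December 13, 1991 through February 9, 1992 inclusive is 59 days; tolling adds 59 days: August 14, 1995 + 59 days = October 12, 1995.
October 12, 1995 is a Thursday and not a legal holiday, so no extension applies.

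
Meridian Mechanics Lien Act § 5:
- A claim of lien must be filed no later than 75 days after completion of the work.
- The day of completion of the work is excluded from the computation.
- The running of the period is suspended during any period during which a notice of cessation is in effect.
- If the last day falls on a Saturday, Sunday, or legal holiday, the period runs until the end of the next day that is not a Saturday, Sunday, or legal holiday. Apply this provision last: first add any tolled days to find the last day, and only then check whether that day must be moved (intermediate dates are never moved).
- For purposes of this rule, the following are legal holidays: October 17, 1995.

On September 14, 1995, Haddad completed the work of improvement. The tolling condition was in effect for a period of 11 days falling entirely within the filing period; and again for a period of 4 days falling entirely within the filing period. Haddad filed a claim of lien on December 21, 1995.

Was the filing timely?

No

75 days after September 14, 1995 is November 28, 1995.
Tolling adds 11 days: November 28, 1995 + 11 days = December 9, 1995.
Tolling adds 4 days: December 9, 1995 + 4 days = December 13, 1995.
December 13, 1995 is a Wednesday and not a legal holiday, so no extension applies.
The deadline is December 13, 1995; the filing on December 21, 1995 is after that date.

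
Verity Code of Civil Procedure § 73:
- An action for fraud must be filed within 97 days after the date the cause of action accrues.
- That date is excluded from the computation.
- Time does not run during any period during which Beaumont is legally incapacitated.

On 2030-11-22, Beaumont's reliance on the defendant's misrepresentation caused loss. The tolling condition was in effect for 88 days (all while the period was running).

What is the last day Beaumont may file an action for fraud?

97 days after 2030-11-22 is February 27, 2031.
Tolling adds 88 days: February 27, 2031 + 88 days = May 26, 2031.

May 26, 2031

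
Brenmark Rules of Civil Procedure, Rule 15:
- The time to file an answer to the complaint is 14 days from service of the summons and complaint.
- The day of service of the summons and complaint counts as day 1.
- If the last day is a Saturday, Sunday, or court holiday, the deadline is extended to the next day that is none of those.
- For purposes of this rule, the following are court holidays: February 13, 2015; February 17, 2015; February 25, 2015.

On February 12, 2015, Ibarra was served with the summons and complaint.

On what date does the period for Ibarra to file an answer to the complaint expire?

February 26, 2015

Counting February 12, 2015 as day 1, day 14 is February 25, 2015.
February 25, 2015 is a listed holiday. The next qualifying day is February 26, 2015.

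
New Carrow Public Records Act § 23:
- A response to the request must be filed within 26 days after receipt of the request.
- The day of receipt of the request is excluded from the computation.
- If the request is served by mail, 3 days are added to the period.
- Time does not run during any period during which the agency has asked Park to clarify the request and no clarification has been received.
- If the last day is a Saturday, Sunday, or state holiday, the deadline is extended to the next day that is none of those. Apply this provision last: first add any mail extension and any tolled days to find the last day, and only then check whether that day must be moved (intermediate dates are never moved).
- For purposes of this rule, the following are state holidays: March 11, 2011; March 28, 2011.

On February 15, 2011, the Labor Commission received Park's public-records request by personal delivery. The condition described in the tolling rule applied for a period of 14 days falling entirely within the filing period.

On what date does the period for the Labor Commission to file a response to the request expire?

March 29, 2011

26 days after February 15, 2011 is March 13, 2011.
Service was not by mail, so no mail extension applies.
Tolling adds 14 days: March 13, 2011 + 14 days = March 27, 2011.
March 27, 2011 is Sunday; March 28, 2011 is a listed holiday. The next qualifying day is March 29, 2011.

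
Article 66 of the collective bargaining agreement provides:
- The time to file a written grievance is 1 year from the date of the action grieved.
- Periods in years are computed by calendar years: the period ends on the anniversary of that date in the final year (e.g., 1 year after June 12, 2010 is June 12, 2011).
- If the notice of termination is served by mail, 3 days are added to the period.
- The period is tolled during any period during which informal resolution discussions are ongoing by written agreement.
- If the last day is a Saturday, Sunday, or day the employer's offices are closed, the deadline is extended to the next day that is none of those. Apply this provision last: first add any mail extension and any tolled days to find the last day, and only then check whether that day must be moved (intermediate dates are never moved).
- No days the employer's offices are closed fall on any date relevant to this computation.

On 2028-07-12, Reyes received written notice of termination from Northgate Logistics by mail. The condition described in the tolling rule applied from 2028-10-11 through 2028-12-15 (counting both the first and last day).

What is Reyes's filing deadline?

September 19, 2029

1 year after 2028-07-12 is July 12, 2029.
Service was by mail, adding 3 days: July 12, 2029 + 3 days = July 15, 2029.
From October 11, 2028 through December 15, 2028 inclusive is 66 days; tolling adds 66 days: July 15, 2029 + 66 days = September 19, 2029.
September 19, 2029 is a Wednesday and not a day the employer's offices are closed, so no extension applies.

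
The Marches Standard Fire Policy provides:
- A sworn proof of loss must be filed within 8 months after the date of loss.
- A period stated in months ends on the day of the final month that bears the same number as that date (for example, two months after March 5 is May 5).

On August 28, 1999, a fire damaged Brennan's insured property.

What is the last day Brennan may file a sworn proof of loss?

April 28, 2000

8 months after August 28, 1999 is April 28, 2000.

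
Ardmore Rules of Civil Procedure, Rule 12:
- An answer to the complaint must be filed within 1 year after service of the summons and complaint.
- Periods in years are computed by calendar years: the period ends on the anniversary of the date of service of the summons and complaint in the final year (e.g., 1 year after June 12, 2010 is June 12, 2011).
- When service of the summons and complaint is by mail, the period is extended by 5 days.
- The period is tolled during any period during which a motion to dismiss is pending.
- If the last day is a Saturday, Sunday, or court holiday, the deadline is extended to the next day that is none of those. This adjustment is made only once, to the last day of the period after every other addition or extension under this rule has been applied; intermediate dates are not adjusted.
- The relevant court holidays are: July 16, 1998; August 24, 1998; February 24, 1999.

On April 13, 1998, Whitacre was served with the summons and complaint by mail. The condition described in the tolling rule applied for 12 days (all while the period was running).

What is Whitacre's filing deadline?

1 year after April 13, 1998 is April 13, 1999.
Service was by mail, adding 5 days: April 13, 1999 + 5 days = April 18, 1999.
Tolling adds 12 days: April 18, 1999 + 12 days = April 30, 1999.
April 30, 1999 is a Friday and not a court holiday, so no extension applies.

April 30, 1999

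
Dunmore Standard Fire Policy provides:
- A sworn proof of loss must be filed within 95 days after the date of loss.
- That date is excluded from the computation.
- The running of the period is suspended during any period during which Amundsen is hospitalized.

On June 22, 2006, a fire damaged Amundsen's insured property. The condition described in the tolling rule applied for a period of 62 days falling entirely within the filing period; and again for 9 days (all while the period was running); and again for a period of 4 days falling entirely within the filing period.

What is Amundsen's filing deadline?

95 days after June 22, 2006 is September 25, 2006.
Tolling adds 62 days: September 25, 2006 + 62 days = November 26, 2006.
Tolling adds 9 days: November 26, 2006 + 9 days = December 5, 2006.
Tolling adds 4 days: December 5, 2006 + 4 days = December 9, 2006.

December 9, 2006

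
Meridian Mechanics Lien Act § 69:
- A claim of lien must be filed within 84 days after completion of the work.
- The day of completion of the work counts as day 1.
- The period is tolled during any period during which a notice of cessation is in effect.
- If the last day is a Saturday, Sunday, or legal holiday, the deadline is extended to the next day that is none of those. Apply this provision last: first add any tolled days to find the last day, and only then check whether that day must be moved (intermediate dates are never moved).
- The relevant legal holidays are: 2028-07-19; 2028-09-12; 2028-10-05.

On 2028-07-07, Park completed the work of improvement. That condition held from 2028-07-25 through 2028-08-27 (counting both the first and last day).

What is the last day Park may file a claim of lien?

Counting 2028-07-07 as day 1, day 84 is September 28, 2028.
From July 25, 2028 through August 27, 2028 inclusive is 34 days; tolling adds 34 days: September 28, 2028 + 34 days = November 1, 2028.
November 1, 2028 is a Wednesday and not a legal holiday, so no extension applies.

November 1, 2028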